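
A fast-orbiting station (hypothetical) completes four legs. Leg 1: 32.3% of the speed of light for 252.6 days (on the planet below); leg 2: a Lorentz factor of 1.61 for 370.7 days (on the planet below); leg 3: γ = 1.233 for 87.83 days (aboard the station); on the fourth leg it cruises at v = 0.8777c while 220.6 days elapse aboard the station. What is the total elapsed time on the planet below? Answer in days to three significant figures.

Δt = 1190 days

Leg 1: 252.6 days is already measured on the planet below.
Leg 2: 370.7 days is already measured on the planet below.
Leg 3: γ = 1.233; Δt_3 = 1.233 × 87.83 = 108.3 days.
Leg 4: γ = 1/√(1 − 0.8777²) = 1/√0.2296 = 2.087; Δt_4 = 2.087 × 220.6 = 460.3 days.
Total: 252.6 + 370.7 + 108.3 + 460.3 days.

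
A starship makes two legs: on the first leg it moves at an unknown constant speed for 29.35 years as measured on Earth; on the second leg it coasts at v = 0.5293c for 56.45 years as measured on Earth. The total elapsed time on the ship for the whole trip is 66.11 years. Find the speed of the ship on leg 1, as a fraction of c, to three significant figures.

Leg 1: speed unknown; τ_1 = 29.35/γ_1.
Leg 2: γ = 1/√(1 − 0.5293²) = 1/√0.7198 = 1.179; τ_2 = 56.45/1.179 = 47.89 years.
Total proper time: τ_1 + 47.89 = 66.11, so τ_1 = 66.11 − 47.89 = 18.22 years.
γ_1 = 29.35/18.22 = 1.611; β = √(1 − 1/γ²) = √0.6148.

β = 0.784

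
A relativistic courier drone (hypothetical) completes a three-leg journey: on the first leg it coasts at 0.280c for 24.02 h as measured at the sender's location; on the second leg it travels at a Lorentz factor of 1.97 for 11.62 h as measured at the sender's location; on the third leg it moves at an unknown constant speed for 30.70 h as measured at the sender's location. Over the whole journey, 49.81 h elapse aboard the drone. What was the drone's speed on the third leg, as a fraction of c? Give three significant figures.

β = 0.734

Leg 1: γ = 1/√(1 − 0.280²) = 25/24 ≈ 1.042; τ_1 = 24.02/1.042 = 23.06 h.
Leg 2: γ = 1.97; τ_2 = 11.62/1.970 = 5.898 h.
Leg 3: speed unknown; τ_3 = 30.70/γ_3.
Total proper time: 23.06 + 5.898 + τ_3 = 49.81, so τ_3 = 49.81 − 28.96 = 20.85 h.
γ_3 = 30.70/20.85 = 1.472; β = √(1 − 1/γ²) = √0.5386.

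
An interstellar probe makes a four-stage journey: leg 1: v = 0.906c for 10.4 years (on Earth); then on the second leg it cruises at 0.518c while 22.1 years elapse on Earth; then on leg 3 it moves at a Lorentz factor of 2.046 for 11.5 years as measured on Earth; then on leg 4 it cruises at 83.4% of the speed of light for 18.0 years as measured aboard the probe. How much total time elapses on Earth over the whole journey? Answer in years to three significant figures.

Leg 1: 10.4 years is already measured on Earth.
Leg 2: 22.1 years is already measured on Earth.
Leg 3: 11.5 years is already measured on Earth.
Leg 4: β = 0.834; γ = 1/√(1 − 0.834²) = 1/√0.3044 = 1.812; Δt_4 = 1.812 × 18.0 = 32.62 years.
Total: 10.40 + 22.10 + 11.50 + 32.62 years.

Δt = 76.6 years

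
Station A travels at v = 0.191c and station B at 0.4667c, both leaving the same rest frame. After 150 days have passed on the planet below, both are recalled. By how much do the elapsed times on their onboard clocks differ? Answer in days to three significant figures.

|τ_A − τ_B| = 14.6 days

A: γ = 1/√(1 − 0.191²) = 1/√0.9635 = 1.019; τ_A = 150/1.019 = 147.2 days.
B: γ = 1/√(1 − 0.4667²) = 1/√0.7822 = 1.131; τ_B = 150/1.131 = 132.7 days.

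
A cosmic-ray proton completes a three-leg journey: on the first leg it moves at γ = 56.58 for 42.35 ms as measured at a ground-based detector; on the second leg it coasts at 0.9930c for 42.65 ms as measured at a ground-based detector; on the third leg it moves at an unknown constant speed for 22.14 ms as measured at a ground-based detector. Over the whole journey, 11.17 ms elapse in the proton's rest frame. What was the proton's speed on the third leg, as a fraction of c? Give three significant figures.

Leg 1: γ = 56.58; τ_1 = 42.35/56.58 = 0.7485 ms.
Leg 2: γ = 1/√(1 − 0.9930²) = 1/√0.01395 = 8.466; τ_2 = 42.65/8.466 = 5.038 ms.
Leg 3: speed unknown; τ_3 = 22.14/γ_3.
Total proper time: 0.7485 + 5.038 + τ_3 = 11.17, so τ_3 = 11.17 − 5.786 = 5.384 ms.
γ_3 = 22.14/5.384 = 4.112; β = √(1 − 1/γ²) = √0.9409.

β = 0.970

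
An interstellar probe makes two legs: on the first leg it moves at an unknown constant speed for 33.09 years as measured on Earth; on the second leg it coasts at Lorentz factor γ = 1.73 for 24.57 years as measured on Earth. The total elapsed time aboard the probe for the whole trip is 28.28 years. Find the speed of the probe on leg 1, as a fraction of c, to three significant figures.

β = 0.905

Leg 1: speed unknown; τ_1 = 33.09/γ_1.
Leg 2: γ = 1.73; τ_2 = 24.57/1.730 = 14.20 years.
Total proper time: τ_1 + 14.20 = 28.28, so τ_1 = 28.28 − 14.20 = 14.08 years.
γ_1 = 33.09/14.08 = 2.351; β = √(1 − 1/γ²) = √0.8190.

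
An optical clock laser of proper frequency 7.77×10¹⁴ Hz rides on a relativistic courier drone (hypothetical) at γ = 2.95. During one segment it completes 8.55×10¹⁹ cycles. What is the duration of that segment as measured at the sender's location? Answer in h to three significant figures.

γ = 2.95
Proper time for N cycles: τ = N/f = 8.55×10¹⁹/(7.77×10¹⁴) = 1.100×10⁵ s = 30.57 h.
Lab-frame duration Δt = γτ = 2.950 × 30.57 = 90.17 h.

Δt = 90.2 h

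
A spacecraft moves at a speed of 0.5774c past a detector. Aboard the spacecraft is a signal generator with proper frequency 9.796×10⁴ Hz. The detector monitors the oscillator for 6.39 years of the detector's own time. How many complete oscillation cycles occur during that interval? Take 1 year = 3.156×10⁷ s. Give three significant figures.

γ = 1/√(1 − 0.5774²) = 1/√0.6666 = 1.225
During 6.39 years of lab time, the oscillator's proper time advances by τ = Δt/γ = 6.39/1.225 = 5.217 years = 1.647×10⁸ s.
N = f × τ = 9.796×10⁴ × 1.647×10⁸ = 1.613×10¹³.

N = 1.61×10¹³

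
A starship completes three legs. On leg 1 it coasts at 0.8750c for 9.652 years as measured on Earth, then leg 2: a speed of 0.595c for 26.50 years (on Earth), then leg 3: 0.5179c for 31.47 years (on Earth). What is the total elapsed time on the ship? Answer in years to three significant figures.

Leg 1: γ = 1/√(1 − 0.8750²) = 1/√0.2344 = 2.066; τ_1 = 9.652/2.066 = 4.673 years.
Leg 2: γ = 1/√(1 − 0.595²) = 1/√0.6460 = 1.244; τ_2 = 26.50/1.244 = 21.30 years.
Leg 3: γ = 1/√(1 − 0.5179²) = 1/√0.7318 = 1.169; τ_3 = 31.47/1.169 = 26.92 years.
Total: 4.673 + 21.30 + 26.92 years.

τ = 52.9 years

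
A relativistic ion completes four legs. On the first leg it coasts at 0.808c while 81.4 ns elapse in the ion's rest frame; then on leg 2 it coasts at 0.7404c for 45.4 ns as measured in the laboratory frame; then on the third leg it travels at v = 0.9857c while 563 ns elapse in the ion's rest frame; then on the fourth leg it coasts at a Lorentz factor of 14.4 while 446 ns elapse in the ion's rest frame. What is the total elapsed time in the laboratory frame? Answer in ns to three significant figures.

Leg 1: γ = 1/√(1 − 0.808²) = 1/√0.3471 = 1.697; Δt_1 = 1.697 × 81.4 = 138.2 ns.
Leg 2: 45.4 ns is already measured in the laboratory frame.
Leg 3: γ = 1/√(1 − 0.9857²) = 1/√0.02840 = 5.934; Δt_3 = 5.934 × 563 = 3341 ns.
Leg 4: γ = 14.4; Δt_4 = 14.40 × 446 = 6422 ns.
Total: 138.2 + 45.40 + 3341 + 6422 ns.

Δt = 9950 ns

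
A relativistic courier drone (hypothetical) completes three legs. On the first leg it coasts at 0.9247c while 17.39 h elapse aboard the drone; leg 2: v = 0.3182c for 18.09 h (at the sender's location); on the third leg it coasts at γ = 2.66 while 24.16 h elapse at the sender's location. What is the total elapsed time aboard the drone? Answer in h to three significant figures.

Leg 1: 17.39 h is already measured aboard the drone.
Leg 2: γ = 1/√(1 − 0.3182²) = 1/√0.8987 = 1.055; τ_2 = 18.09/1.055 = 17.15 h.
Leg 3: γ = 2.66; τ_3 = 24.16/2.660 = 9.083 h.
Total: 17.39 + 17.15 + 9.083 h.

τ = 43.6 h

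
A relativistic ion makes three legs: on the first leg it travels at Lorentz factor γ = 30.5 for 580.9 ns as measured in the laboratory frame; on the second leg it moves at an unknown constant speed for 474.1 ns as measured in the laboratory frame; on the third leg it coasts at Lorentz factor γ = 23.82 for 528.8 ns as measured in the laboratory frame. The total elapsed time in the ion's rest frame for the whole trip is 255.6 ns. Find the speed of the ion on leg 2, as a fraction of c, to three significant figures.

Leg 1: γ = 30.5; τ_1 = 580.9/30.50 = 19.05 ns.
Leg 2: speed unknown; τ_2 = 474.1/γ_2.
Leg 3: γ = 23.82; τ_3 = 528.8/23.82 = 22.20 ns.
Total proper time: 19.05 + τ_2 + 22.20 = 255.6, so τ_2 = 255.6 − 41.25 = 214.4 ns.
γ_2 = 474.1/214.4 = 2.212; β = √(1 − 1/γ²) = √0.7956.

β = 0.892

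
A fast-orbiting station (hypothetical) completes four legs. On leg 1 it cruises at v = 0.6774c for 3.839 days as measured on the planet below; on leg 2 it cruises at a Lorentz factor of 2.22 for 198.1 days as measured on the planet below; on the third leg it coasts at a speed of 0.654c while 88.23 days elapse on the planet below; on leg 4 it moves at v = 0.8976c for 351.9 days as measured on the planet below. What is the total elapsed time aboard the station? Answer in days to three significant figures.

Leg 1: γ = 1/√(1 − 0.6774²) = 1/√0.5411 = 1.359; τ_1 = 3.839/1.359 = 2.824 days.
Leg 2: γ = 2.22; τ_2 = 198.1/2.220 = 89.23 days.
Leg 3: γ = 1/√(1 − 0.654²) = 1/√0.5723 = 1.322; τ_3 = 88.23/1.322 = 66.75 days.
Leg 4: γ = 1/√(1 − 0.8976²) = 1/√0.1943 = 2.269; τ_4 = 351.9/2.269 = 155.1 days.
Total: 2.824 + 89.23 + 66.75 + 155.1 days.

τ = 314 days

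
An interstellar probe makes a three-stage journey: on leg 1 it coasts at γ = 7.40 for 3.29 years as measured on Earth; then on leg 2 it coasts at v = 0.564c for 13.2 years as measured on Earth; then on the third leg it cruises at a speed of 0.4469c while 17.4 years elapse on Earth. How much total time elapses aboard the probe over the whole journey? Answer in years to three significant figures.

τ = 26.9 years

Leg 1: γ = 7.40; τ_1 = 3.29/7.400 = 0.4446 years.
Leg 2: γ = 1/√(1 − 0.564²) = 1/√0.6819 = 1.211; τ_2 = 13.2/1.211 = 10.90 years.
Leg 3: γ = 1/√(1 − 0.4469²) = 1/√0.8003 = 1.118; τ_3 = 17.4/1.118 = 15.57 years.
Total: 0.4446 + 10.90 + 15.57 years.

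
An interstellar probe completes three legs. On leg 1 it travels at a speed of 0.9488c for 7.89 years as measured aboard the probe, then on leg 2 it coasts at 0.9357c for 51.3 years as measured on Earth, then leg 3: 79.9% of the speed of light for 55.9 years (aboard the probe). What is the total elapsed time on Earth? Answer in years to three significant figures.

Δt = 169 years

Leg 1: γ = 1/√(1 − 0.9488²) = 1/√0.09978 = 3.166; Δt_1 = 3.166 × 7.89 = 24.98 years.
Leg 2: 51.3 years is already measured on Earth.
Leg 3: β = 0.799; γ = 1/√(1 − 0.799²) = 1/√0.3616 = 1.663; Δt_3 = 1.663 × 55.9 = 92.96 years.
Total: 24.98 + 51.30 + 92.96 years.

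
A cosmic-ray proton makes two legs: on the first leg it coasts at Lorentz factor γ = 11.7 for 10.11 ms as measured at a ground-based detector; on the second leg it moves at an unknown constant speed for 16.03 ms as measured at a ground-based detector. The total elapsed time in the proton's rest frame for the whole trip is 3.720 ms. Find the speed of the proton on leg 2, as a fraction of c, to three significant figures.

β = 0.984

Leg 1: γ = 11.7; τ_1 = 10.11/11.70 = 0.8641 ms.
Leg 2: speed unknown; τ_2 = 16.03/γ_2.
Total proper time: 0.8641 + τ_2 = 3.720, so τ_2 = 3.720 − 0.8641 = 2.856 ms.
γ_2 = 16.03/2.856 = 5.613; β = √(1 − 1/γ²) = √0.9683.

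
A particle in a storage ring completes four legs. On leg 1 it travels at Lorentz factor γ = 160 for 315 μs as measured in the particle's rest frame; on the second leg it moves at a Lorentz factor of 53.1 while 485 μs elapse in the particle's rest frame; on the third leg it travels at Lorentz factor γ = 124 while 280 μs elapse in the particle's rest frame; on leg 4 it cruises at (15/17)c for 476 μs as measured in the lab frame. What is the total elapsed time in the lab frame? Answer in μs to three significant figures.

Leg 1: γ = 160; Δt_1 = 160.0 × 315 = 5.040×10⁴ μs.
Leg 2: γ = 53.1; Δt_2 = 53.10 × 485 = 2.575×10⁴ μs.
Leg 3: γ = 124; Δt_3 = 124.0 × 280 = 3.472×10⁴ μs.
Leg 4: 476 μs is already measured in the lab frame.
Total: 5.040×10⁴ + 2.575×10⁴ + 3.472×10⁴ + 476.0 μs.

Δt = 1.11×10⁵ μs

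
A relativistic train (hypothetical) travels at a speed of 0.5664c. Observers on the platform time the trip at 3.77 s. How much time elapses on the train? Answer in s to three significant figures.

τ = 3.11 s

γ = 1/√(1 − 0.5664²) = 1/√0.6792 = 1.213
The interval measured on the platform is the dilated one; the clock on the train measures the proper time τ = Δt/γ = 3.77/1.213 s.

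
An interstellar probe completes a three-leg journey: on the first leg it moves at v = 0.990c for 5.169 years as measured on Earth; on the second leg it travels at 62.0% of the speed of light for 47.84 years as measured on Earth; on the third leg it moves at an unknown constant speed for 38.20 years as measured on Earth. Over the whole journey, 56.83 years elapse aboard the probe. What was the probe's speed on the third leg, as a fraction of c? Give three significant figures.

β = 0.874

Leg 1: γ = 1/√(1 − 0.990²) = 1/√0.01990 = 7.089; τ_1 = 5.169/7.089 = 0.7292 years.
Leg 2: β = 0.620; γ = 1/√(1 − 0.620²) = 1/√0.6156 = 1.275; τ_2 = 47.84/1.275 = 37.54 years.
Leg 3: speed unknown; τ_3 = 38.20/γ_3.
Total proper time: 0.7292 + 37.54 + τ_3 = 56.83, so τ_3 = 56.83 − 38.26 = 18.57 years.
γ_3 = 38.20/18.57 = 2.058; β = √(1 − 1/γ²) = √0.7638.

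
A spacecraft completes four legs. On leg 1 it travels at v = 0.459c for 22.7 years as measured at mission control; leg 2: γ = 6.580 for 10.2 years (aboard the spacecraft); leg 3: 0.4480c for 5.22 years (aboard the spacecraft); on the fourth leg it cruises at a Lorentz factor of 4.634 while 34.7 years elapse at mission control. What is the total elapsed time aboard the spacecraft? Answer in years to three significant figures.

Leg 1: γ = 1/√(1 − 0.459²) = 1/√0.7893 = 1.126; τ_1 = 22.7/1.126 = 20.17 years.
Leg 2: 10.2 years is already measured aboard the spacecraft.
Leg 3: 5.22 years is already measured aboard the spacecraft.
Leg 4: γ = 4.634; τ_4 = 34.7/4.634 = 7.488 years.
Total: 20.17 + 10.20 + 5.220 + 7.488 years.

τ = 43.1 years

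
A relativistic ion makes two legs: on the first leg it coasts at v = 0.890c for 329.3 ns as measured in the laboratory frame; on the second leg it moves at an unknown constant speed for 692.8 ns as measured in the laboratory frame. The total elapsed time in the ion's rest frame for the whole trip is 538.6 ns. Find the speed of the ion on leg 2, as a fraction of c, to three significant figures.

β = 0.828

Leg 1: γ = 1/√(1 − 0.890²) = 1/√0.2079 = 2.193; τ_1 = 329.3/2.193 = 150.1 ns.
Leg 2: speed unknown; τ_2 = 692.8/γ_2.
Total proper time: 150.1 + τ_2 = 538.6, so τ_2 = 538.6 − 150.1 = 388.5 ns.
γ_2 = 692.8/388.5 = 1.783; β = √(1 − 1/γ²) = √0.6856.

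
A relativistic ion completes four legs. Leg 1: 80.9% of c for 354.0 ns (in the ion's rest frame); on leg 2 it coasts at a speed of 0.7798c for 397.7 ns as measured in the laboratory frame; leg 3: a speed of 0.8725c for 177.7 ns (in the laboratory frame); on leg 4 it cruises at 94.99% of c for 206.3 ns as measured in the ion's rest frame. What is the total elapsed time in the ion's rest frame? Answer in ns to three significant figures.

Leg 1: 354.0 ns is already measured in the ion's rest frame.
Leg 2: γ = 1/√(1 − 0.7798²) = 1/√0.3919 = 1.597; τ_2 = 397.7/1.597 = 249.0 ns.
Leg 3: γ = 1/√(1 − 0.8725²) = 1/√0.2387 = 2.047; τ_3 = 177.7/2.047 = 86.83 ns.
Leg 4: 206.3 ns is already measured in the ion's rest frame.
Total: 354.0 + 249.0 + 86.83 + 206.3 ns.

τ = 896 ns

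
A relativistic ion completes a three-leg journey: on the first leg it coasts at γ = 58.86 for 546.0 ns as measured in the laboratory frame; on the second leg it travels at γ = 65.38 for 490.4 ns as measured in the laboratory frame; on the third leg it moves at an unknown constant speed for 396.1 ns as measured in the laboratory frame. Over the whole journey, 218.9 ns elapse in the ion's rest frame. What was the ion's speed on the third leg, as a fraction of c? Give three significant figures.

β = 0.860

Leg 1: γ = 58.86; τ_1 = 546.0/58.86 = 9.276 ns.
Leg 2: γ = 65.38; τ_2 = 490.4/65.38 = 7.501 ns.
Leg 3: speed unknown; τ_3 = 396.1/γ_3.
Total proper time: 9.276 + 7.501 + τ_3 = 218.9, so τ_3 = 218.9 − 16.78 = 202.1 ns.
γ_3 = 396.1/202.1 = 1.960; β = √(1 − 1/γ²) = √0.7396.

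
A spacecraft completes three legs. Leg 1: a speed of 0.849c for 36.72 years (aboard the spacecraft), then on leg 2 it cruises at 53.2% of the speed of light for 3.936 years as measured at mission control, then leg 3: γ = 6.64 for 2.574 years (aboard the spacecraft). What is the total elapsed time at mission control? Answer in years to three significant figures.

Δt = 90.5 years

Leg 1: γ = 1/√(1 − 0.849²) = 1/√0.2792 = 1.893; Δt_1 = 1.893 × 36.72 = 69.49 years.
Leg 2: 3.936 years is already measured at mission control.
Leg 3: γ = 6.64; Δt_3 = 6.640 × 2.574 = 17.09 years.
Total: 69.49 + 3.936 + 17.09 years.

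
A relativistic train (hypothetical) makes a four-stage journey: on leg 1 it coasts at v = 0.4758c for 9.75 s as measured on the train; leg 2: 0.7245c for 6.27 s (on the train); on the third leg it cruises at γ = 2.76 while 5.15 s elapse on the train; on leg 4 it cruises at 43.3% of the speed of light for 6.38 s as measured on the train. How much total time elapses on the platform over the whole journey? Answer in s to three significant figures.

Δt = 41.5 s

Leg 1: γ = 1/√(1 − 0.4758²) = 1/√0.7736 = 1.137; Δt_1 = 1.137 × 9.75 = 11.09 s.
Leg 2: γ = 1/√(1 − 0.7245²) = 1/√0.4751 = 1.451; Δt_2 = 1.451 × 6.27 = 9.097 s.
Leg 3: γ = 2.76; Δt_3 = 2.760 × 5.15 = 14.21 s.
Leg 4: β = 0.433; γ = 1/√(1 − 0.433²) = 1/√0.8125 = 1.109; Δt_4 = 1.109 × 6.38 = 7.078 s.
Total: 11.09 + 9.097 + 14.21 + 7.078 s.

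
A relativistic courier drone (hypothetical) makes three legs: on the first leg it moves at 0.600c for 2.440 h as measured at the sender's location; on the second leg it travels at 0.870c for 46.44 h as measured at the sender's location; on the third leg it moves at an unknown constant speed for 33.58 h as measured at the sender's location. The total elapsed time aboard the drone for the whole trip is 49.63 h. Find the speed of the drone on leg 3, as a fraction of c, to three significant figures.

Leg 1: γ = 1/√(1 − 0.600²) = 5/4 = 1.250; τ_1 = 2.440/1.250 = 1.952 h.
Leg 2: γ = 1/√(1 − 0.870²) = 1/√0.2431 = 2.028; τ_2 = 46.44/2.028 = 22.90 h.
Leg 3: speed unknown; τ_3 = 33.58/γ_3.
Total proper time: 1.952 + 22.90 + τ_3 = 49.63, so τ_3 = 49.63 − 24.85 = 24.78 h.
γ_3 = 33.58/24.78 = 1.355; β = √(1 − 1/γ²) = √0.4554.

β = 0.675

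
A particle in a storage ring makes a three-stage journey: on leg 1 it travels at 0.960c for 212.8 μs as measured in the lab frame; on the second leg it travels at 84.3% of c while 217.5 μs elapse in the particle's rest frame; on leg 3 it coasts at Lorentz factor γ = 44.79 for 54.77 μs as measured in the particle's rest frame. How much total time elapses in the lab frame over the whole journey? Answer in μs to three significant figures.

Leg 1: 212.8 μs is already measured in the lab frame.
Leg 2: β = 0.843; γ = 1/√(1 − 0.843²) = 1/√0.2894 = 1.859; Δt_2 = 1.859 × 217.5 = 404.3 μs.
Leg 3: γ = 44.79; Δt_3 = 44.79 × 54.77 = 2453 μs.
Total: 212.8 + 404.3 + 2453 μs.

Δt = 3070 μs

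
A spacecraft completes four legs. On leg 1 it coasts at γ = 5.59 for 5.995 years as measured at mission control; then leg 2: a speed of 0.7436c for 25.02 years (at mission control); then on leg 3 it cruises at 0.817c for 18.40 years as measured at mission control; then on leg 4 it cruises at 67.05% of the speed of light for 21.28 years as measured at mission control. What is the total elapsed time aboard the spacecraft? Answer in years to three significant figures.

τ = 44.2 years

Leg 1: γ = 5.59; τ_1 = 5.995/5.590 = 1.072 years.
Leg 2: γ = 1/√(1 − 0.7436²) = 1/√0.4471 = 1.496; τ_2 = 25.02/1.496 = 16.73 years.
Leg 3: γ = 1/√(1 − 0.817²) = 1/√0.3325 = 1.734; τ_3 = 18.40/1.734 = 10.61 years.
Leg 4: β = 0.6705; γ = 1/√(1 − 0.6705²) = 1/√0.5504 = 1.348; τ_4 = 21.28/1.348 = 15.79 years.
Total: 1.072 + 16.73 + 10.61 + 15.79 years.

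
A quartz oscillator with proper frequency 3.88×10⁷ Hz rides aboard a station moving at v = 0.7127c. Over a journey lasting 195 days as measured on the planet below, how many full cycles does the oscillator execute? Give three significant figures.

γ = 1/√(1 − 0.7127²) = 1/√0.4921 = 1.426
The oscillator's own cycle count is N = f × τ where τ is the proper time aboard the station. τ = Δt/γ = 195/1.426 = 136.8 days = 1.182×10⁷ s.
N = 3.88×10⁷ × 1.182×10⁷ = 4.586×10¹⁴.

N = 4.59×10¹⁴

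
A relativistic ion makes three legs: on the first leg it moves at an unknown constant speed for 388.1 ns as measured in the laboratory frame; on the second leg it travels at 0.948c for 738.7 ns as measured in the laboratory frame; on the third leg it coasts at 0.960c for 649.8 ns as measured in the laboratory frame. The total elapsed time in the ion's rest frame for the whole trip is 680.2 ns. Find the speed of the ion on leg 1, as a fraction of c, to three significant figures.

β = 0.735

Leg 1: speed unknown; τ_1 = 388.1/γ_1.
Leg 2: γ = 1/√(1 − 0.948²) = 1/√0.1013 = 3.142; τ_2 = 738.7/3.142 = 235.1 ns.
Leg 3: γ = 1/√(1 − 0.960²) = 25/7 ≈ 3.571; τ_3 = 649.8/3.571 = 181.9 ns.
Total proper time: τ_1 + 235.1 + 181.9 = 680.2, so τ_1 = 680.2 − 417.1 = 263.1 ns.
γ_1 = 388.1/263.1 = 1.475; β = √(1 − 1/γ²) = √0.5403.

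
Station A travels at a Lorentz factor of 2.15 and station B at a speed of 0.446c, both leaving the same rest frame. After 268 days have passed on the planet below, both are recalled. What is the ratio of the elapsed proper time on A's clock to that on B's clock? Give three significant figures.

A: γ = 2.15. B: γ = 1/√(1 − 0.446²) = 1/√0.8011 = 1.117.
τ_A/τ_B = γ_B/γ_A = 1.117/2.150 = 0.5197, so τ_A/τ_B = 0.5197.

τ_A/τ_B = 0.520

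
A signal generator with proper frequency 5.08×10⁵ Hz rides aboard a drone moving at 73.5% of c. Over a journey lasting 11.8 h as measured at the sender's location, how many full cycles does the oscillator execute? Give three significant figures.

β = 0.735; γ = 1/√(1 − 0.735²) = 1/√0.4598 = 1.475
The oscillator's own cycle count is N = f × τ where τ is the proper time aboard the drone. τ = Δt/γ = 11.8/1.475 = 8.001 h = 2.880×10⁴ s.
N = 5.08×10⁵ × 2.880×10⁴ = 1.463×10¹⁰.

N = 1.46×10¹⁰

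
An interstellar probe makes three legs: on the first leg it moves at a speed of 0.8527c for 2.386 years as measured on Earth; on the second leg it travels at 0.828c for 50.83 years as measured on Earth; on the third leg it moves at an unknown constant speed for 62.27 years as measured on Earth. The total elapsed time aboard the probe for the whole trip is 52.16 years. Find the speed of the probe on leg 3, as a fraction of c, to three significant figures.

Leg 1: γ = 1/√(1 − 0.8527²) = 1/√0.2729 = 1.914; τ_1 = 2.386/1.914 = 1.246 years.
Leg 2: γ = 1/√(1 − 0.828²) = 1/√0.3144 = 1.783; τ_2 = 50.83/1.783 = 28.50 years.
Leg 3: speed unknown; τ_3 = 62.27/γ_3.
Total proper time: 1.246 + 28.50 + τ_3 = 52.16, so τ_3 = 52.16 − 29.75 = 22.41 years.
γ_3 = 62.27/22.41 = 2.778; β = √(1 − 1/γ²) = √0.8705.

β = 0.933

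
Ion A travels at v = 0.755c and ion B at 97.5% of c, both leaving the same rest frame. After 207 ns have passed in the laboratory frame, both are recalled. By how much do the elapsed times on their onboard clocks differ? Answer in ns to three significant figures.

A: γ = 1/√(1 − 0.755²) = 1/√0.4300 = 1.525; τ_A = 207/1.525 = 135.7 ns.
B: β = 0.975; γ = 1/√(1 − 0.975²) = 1/√0.04938 = 4.500; τ_B = 207/4.500 = 46.00 ns.

|τ_A − τ_B| = 89.7 ns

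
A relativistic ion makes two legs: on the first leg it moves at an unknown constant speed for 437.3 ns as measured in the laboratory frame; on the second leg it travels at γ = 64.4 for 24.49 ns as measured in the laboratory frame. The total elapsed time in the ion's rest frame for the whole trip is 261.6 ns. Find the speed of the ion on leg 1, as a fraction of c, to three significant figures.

Leg 1: speed unknown; τ_1 = 437.3/γ_1.
Leg 2: γ = 64.4; τ_2 = 24.49/64.40 = 0.3803 ns.
Total proper time: τ_1 + 0.3803 = 261.6, so τ_1 = 261.6 − 0.3803 = 261.2 ns.
γ_1 = 437.3/261.2 = 1.674; β = √(1 − 1/γ²) = √0.6432.

β = 0.802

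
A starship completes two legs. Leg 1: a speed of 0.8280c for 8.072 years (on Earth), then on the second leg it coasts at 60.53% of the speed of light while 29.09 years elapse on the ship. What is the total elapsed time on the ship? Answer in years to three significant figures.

τ = 33.6 years

Leg 1: γ = 1/√(1 − 0.8280²) = 1/√0.3144 = 1.783; τ_1 = 8.072/1.783 = 4.526 years.
Leg 2: 29.09 years is already measured on the ship.
Total: 4.526 + 29.09 years.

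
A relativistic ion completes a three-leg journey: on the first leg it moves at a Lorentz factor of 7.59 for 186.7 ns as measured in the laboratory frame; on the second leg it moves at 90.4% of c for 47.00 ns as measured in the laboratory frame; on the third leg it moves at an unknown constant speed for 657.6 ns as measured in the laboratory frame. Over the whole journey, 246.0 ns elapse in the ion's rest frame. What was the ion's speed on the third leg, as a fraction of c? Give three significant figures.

β = 0.952

Leg 1: γ = 7.59; τ_1 = 186.7/7.590 = 24.60 ns.
Leg 2: β = 0.904; γ = 1/√(1 − 0.904²) = 1/√0.1828 = 2.339; τ_2 = 47.00/2.339 = 20.09 ns.
Leg 3: speed unknown; τ_3 = 657.6/γ_3.
Total proper time: 24.60 + 20.09 + τ_3 = 246.0, so τ_3 = 246.0 − 44.69 = 201.3 ns.
γ_3 = 657.6/201.3 = 3.267; β = √(1 − 1/γ²) = √0.9063.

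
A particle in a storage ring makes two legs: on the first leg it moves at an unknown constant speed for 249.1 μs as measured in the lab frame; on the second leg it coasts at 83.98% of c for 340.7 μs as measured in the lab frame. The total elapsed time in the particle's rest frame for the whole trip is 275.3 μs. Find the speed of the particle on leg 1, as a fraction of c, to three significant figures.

β = 0.932

Leg 1: speed unknown; τ_1 = 249.1/γ_1.
Leg 2: β = 0.8398; γ = 1/√(1 − 0.8398²) = 1/√0.2947 = 1.842; τ_2 = 340.7/1.842 = 185.0 μs.
Total proper time: τ_1 + 185.0 = 275.3, so τ_1 = 275.3 − 185.0 = 90.34 μs.
γ_1 = 249.1/90.34 = 2.758; β = √(1 − 1/γ²) = √0.8685.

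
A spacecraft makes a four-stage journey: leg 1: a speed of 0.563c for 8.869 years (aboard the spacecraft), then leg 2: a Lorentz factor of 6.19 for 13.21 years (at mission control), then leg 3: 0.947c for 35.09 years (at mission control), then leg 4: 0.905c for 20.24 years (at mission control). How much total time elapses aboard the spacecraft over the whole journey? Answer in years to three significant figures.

τ = 30.9 years

Leg 1: 8.869 years is already measured aboard the spacecraft.
Leg 2: γ = 6.19; τ_2 = 13.21/6.190 = 2.134 years.
Leg 3: γ = 1/√(1 − 0.947²) = 1/√0.1032 = 3.113; τ_3 = 35.09/3.113 = 11.27 years.
Leg 4: γ = 1/√(1 − 0.905²) = 1/√0.1810 = 2.351; τ_4 = 20.24/2.351 = 8.610 years.
Total: 8.869 + 2.134 + 11.27 + 8.610 years.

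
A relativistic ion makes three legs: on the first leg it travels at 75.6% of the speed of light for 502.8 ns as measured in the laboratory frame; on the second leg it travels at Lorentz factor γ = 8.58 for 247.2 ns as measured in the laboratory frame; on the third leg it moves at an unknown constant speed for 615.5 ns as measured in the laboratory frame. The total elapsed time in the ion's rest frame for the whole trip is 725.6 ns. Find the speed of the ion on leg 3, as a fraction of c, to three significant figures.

β = 0.802

Leg 1: β = 0.756; γ = 1/√(1 − 0.756²) = 1/√0.4285 = 1.528; τ_1 = 502.8/1.528 = 329.1 ns.
Leg 2: γ = 8.58; τ_2 = 247.2/8.580 = 28.81 ns.
Leg 3: speed unknown; τ_3 = 615.5/γ_3.
Total proper time: 329.1 + 28.81 + τ_3 = 725.6, so τ_3 = 725.6 − 357.9 = 367.7 ns.
γ_3 = 615.5/367.7 = 1.674; β = √(1 − 1/γ²) = √0.6432.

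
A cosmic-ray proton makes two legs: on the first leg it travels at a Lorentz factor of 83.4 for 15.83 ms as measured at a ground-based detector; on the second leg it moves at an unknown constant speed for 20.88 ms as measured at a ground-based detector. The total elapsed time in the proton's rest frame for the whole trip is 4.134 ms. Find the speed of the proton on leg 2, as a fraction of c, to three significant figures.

β = 0.982

Leg 1: γ = 83.4; τ_1 = 15.83/83.40 = 0.1898 ms.
Leg 2: speed unknown; τ_2 = 20.88/γ_2.
Total proper time: 0.1898 + τ_2 = 4.134, so τ_2 = 4.134 − 0.1898 = 3.944 ms.
γ_2 = 20.88/3.944 = 5.294; β = √(1 − 1/γ²) = √0.9643.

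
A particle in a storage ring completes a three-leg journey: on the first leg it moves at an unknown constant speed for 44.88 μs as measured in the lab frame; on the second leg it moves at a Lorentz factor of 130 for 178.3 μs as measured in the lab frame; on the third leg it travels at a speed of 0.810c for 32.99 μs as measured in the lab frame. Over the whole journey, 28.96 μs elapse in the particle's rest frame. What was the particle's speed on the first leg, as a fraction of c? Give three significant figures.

β = 0.983

Leg 1: speed unknown; τ_1 = 44.88/γ_1.
Leg 2: γ = 130; τ_2 = 178.3/130.0 = 1.372 μs.
Leg 3: γ = 1/√(1 − 0.810²) = 1/√0.3439 = 1.705; τ_3 = 32.99/1.705 = 19.35 μs.
Total proper time: τ_1 + 1.372 + 19.35 = 28.96, so τ_1 = 28.96 − 20.72 = 8.242 μs.
γ_1 = 44.88/8.242 = 5.445; β = √(1 − 1/γ²) = √0.9663.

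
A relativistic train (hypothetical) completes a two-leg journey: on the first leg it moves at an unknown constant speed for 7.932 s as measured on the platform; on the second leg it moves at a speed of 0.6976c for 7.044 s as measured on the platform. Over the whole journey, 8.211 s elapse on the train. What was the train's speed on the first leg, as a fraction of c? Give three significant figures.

β = 0.917

Leg 1: speed unknown; τ_1 = 7.932/γ_1.
Leg 2: γ = 1/√(1 − 0.6976²) = 1/√0.5134 = 1.396; τ_2 = 7.044/1.396 = 5.047 s.
Total proper time: τ_1 + 5.047 = 8.211, so τ_1 = 8.211 − 5.047 = 3.164 s.
γ_1 = 7.932/3.164 = 2.507; β = √(1 − 1/γ²) = √0.8409.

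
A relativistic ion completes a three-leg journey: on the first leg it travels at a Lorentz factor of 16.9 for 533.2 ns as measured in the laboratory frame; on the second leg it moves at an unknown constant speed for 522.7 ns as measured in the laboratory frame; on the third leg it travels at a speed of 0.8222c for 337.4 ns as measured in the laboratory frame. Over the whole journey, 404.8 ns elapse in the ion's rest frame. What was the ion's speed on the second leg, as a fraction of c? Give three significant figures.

Leg 1: γ = 16.9; τ_1 = 533.2/16.90 = 31.55 ns.
Leg 2: speed unknown; τ_2 = 522.7/γ_2.
Leg 3: γ = 1/√(1 − 0.8222²) = 1/√0.3240 = 1.757; τ_3 = 337.4/1.757 = 192.0 ns.
Total proper time: 31.55 + τ_2 + 192.0 = 404.8, so τ_2 = 404.8 − 223.6 = 181.2 ns.
γ_2 = 522.7/181.2 = 2.885; β = √(1 − 1/γ²) = √0.8798.

β = 0.938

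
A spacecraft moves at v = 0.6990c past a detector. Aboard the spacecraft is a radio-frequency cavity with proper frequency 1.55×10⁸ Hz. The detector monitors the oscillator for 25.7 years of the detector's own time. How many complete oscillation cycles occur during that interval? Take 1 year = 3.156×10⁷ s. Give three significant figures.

γ = 1/√(1 − 0.6990²) = 1/√0.5114 = 1.398
During 25.7 years of lab time, the oscillator's proper time advances by τ = Δt/γ = 25.7/1.398 = 18.38 years = 5.800×10⁸ s.
N = f × τ = 1.55×10⁸ × 5.800×10⁸ = 8.990×10¹⁶.

N = 8.99×10¹⁶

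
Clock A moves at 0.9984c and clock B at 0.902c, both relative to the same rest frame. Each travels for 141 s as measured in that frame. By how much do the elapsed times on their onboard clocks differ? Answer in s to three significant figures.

A: γ = 1/√(1 − 0.9984²) = 1/√0.003197 = 17.68; τ_A = 141/17.68 = 7.973 s.
B: γ = 1/√(1 − 0.902²) = 1/√0.1864 = 2.316; τ_B = 141/2.316 = 60.87 s.

|τ_A − τ_B| = 52.9 s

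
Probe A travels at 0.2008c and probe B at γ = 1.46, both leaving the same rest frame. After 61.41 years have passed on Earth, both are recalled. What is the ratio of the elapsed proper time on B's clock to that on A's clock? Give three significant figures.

A: γ = 1/√(1 − 0.2008²) = 1/√0.9597 = 1.021. B: γ = 1.46.
τ_A/τ_B = γ_B/γ_A = 1.460/1.021 = 1.430, so τ_B/τ_A = 0.6992.

τ_B/τ_A = 0.699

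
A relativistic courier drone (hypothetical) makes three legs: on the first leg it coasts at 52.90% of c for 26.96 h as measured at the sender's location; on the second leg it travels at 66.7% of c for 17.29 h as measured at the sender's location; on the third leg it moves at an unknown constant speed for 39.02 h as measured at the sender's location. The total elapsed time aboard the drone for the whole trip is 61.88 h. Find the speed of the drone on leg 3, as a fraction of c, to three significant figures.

β = 0.743

Leg 1: β = 0.5290; γ = 1/√(1 − 0.5290²) = 1/√0.7202 = 1.178; τ_1 = 26.96/1.178 = 22.88 h.
Leg 2: β = 0.667; γ = 1/√(1 − 0.667²) = 1/√0.5551 = 1.342; τ_2 = 17.29/1.342 = 12.88 h.
Leg 3: speed unknown; τ_3 = 39.02/γ_3.
Total proper time: 22.88 + 12.88 + τ_3 = 61.88, so τ_3 = 61.88 − 35.76 = 26.12 h.
γ_3 = 39.02/26.12 = 1.494; β = √(1 − 1/γ²) = √0.5519.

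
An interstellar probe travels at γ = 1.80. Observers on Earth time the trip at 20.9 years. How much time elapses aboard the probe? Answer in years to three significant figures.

γ = 1.80
The interval measured on Earth is the dilated one; the clock aboard the probe measures the proper time τ = Δt/γ = 20.9/1.800 years.

τ = 11.6 years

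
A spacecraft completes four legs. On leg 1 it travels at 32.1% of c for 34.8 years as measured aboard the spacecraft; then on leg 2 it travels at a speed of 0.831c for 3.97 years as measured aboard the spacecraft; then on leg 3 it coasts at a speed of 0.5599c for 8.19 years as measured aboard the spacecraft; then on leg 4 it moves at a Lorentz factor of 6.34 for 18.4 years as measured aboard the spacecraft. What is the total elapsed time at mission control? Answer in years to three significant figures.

Leg 1: β = 0.321; γ = 1/√(1 − 0.321²) = 1/√0.8970 = 1.056; Δt_1 = 1.056 × 34.8 = 36.74 years.
Leg 2: γ = 1/√(1 − 0.831²) = 1/√0.3094 = 1.798; Δt_2 = 1.798 × 3.97 = 7.137 years.
Leg 3: γ = 1/√(1 − 0.5599²) = 1/√0.6865 = 1.207; Δt_3 = 1.207 × 8.19 = 9.885 years.
Leg 4: γ = 6.34; Δt_4 = 6.340 × 18.4 = 116.7 years.
Total: 36.74 + 7.137 + 9.885 + 116.7 years.

Δt = 170 years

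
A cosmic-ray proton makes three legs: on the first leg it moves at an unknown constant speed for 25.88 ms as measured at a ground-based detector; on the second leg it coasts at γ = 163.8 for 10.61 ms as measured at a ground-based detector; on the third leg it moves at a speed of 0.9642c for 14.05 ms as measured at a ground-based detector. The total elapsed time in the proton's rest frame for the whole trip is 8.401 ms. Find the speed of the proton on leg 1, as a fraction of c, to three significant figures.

β = 0.984

Leg 1: speed unknown; τ_1 = 25.88/γ_1.
Leg 2: γ = 163.8; τ_2 = 10.61/163.8 = 0.06477 ms.
Leg 3: γ = 1/√(1 − 0.9642²) = 1/√0.07032 = 3.771; τ_3 = 14.05/3.771 = 3.726 ms.
Total proper time: τ_1 + 0.06477 + 3.726 = 8.401, so τ_1 = 8.401 − 3.790 = 4.611 ms.
γ_1 = 25.88/4.611 = 5.613; β = √(1 − 1/γ²) = √0.9683.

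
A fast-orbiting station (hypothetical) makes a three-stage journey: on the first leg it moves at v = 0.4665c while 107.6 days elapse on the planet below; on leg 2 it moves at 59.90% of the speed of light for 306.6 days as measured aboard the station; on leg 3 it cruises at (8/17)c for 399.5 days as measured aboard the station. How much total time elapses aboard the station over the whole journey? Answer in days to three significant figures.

Leg 1: γ = 1/√(1 − 0.4665²) = 1/√0.7824 = 1.131; τ_1 = 107.6/1.131 = 95.17 days.
Leg 2: 306.6 days is already measured aboard the station.
Leg 3: 399.5 days is already measured aboard the station.
Total: 95.17 + 306.6 + 399.5 days.

τ = 801 days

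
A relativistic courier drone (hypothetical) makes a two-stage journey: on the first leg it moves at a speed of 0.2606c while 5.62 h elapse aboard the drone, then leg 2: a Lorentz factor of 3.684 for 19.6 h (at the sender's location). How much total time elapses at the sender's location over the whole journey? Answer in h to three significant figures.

Δt = 25.4 h

Leg 1: γ = 1/√(1 − 0.2606²) = 1/√0.9321 = 1.036; Δt_1 = 1.036 × 5.62 = 5.821 h.
Leg 2: 19.6 h is already measured at the sender's location.
Total: 5.821 + 19.60 h.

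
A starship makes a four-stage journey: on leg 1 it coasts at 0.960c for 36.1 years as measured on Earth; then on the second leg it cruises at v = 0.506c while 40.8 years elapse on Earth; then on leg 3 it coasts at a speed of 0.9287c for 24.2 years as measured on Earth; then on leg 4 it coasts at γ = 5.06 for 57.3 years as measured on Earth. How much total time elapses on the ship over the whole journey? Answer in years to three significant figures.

τ = 65.6 years

Leg 1: γ = 1/√(1 − 0.960²) = 25/7 ≈ 3.571; τ_1 = 36.1/3.571 = 10.11 years.
Leg 2: γ = 1/√(1 − 0.506²) = 1/√0.7440 = 1.159; τ_2 = 40.8/1.159 = 35.19 years.
Leg 3: γ = 1/√(1 − 0.9287²) = 1/√0.1375 = 2.697; τ_3 = 24.2/2.697 = 8.974 years.
Leg 4: γ = 5.06; τ_4 = 57.3/5.060 = 11.32 years.
Total: 10.11 + 35.19 + 8.974 + 11.32 years.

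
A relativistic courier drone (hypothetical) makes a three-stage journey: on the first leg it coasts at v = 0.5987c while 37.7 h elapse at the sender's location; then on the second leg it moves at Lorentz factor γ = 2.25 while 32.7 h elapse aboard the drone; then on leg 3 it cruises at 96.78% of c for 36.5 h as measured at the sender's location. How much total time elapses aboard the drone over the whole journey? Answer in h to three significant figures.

Leg 1: γ = 1/√(1 − 0.5987²) = 1/√0.6416 = 1.248; τ_1 = 37.7/1.248 = 30.20 h.
Leg 2: 32.7 h is already measured aboard the drone.
Leg 3: β = 0.9678; γ = 1/√(1 − 0.9678²) = 1/√0.06336 = 3.973; τ_3 = 36.5/3.973 = 9.188 h.
Total: 30.20 + 32.70 + 9.188 h.

τ = 72.1 h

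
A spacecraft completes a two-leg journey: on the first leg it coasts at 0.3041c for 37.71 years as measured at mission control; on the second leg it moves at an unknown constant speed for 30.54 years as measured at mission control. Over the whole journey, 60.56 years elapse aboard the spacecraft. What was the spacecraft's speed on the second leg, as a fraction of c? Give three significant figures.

Leg 1: γ = 1/√(1 − 0.3041²) = 1/√0.9075 = 1.050; τ_1 = 37.71/1.050 = 35.92 years.
Leg 2: speed unknown; τ_2 = 30.54/γ_2.
Total proper time: 35.92 + τ_2 = 60.56, so τ_2 = 60.56 − 35.92 = 24.64 years.
γ_2 = 30.54/24.64 = 1.240; β = √(1 − 1/γ²) = √0.3493.

β = 0.591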